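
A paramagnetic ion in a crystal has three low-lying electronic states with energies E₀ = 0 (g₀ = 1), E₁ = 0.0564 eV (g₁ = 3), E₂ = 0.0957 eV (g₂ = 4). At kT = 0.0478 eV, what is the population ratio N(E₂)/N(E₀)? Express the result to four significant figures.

0.5402

n₂/n₀ = (g₂/g₀) exp[−(E₂−E₀)/kT] = (4/1) × exp(−(0.0957 eV)/(0.0478 eV)) = (4/1) × exp(-2.00209) = 0.5402.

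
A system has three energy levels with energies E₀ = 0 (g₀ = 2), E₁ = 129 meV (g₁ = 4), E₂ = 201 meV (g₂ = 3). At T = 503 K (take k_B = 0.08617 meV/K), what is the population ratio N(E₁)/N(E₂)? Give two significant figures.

7.0

k_BT = 0.08617 × 503 K = 43.34 meV.
n₁/n₂ = (g₁/g₂) exp[−(E₁−E₂)/kT] = (4/3) × exp(−(-72 meV)/(43.34 meV)) = (4/3) × exp(1.661) = 7.0.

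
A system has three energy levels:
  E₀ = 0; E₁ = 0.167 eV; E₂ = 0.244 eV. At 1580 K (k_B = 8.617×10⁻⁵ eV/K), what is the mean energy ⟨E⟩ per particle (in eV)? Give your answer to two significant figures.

0.061 eV

k_BT = 8.617×10⁻⁵ × 1580 K = 0.1361 eV.
Eᵢ/kT = 0, 1.227, 1.793.
Z = Σ e^(−Eᵢ/kT) = e^(−0) + e^(−1.227) + e^(−1.793) = 1.000 + 0.2932 + 0.1665 = 1.460.
⟨E⟩ = Σ Eᵢ e^(−Eᵢ/kT) / Z = (0·1.000 + 0.167·0.2932 + 0.244·0.1665) / 1.460 = 0.061 eV.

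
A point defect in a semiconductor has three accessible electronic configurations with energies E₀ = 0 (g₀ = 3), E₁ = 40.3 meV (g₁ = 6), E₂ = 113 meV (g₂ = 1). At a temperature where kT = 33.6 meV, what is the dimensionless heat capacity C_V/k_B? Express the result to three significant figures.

0.395

Eᵢ/kT = 0, 1.1994, 3.3631.
Z = Σ gᵢe^(−Eᵢ/kT) = 3·e^(−0) + 6·e^(−1.1994) + 1·e^(−3.3631) = 3.0000 + 1.8082 + 0.034628 = 4.8428.
⟨E⟩ = 15.855 meV, ⟨E²⟩ = 697.70 meV².
C_V/k_B = (⟨E²⟩ − ⟨E⟩²)/(kT)² = (697.70 − 251.38)/1129.0 = 0.395.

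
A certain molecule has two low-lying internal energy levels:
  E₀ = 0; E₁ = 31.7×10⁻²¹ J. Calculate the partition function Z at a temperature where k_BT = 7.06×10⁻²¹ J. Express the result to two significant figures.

Z = 1.0

Eᵢ/kT = 0, 4.490.
Z = Σ e^(−Eᵢ/kT) = e^(−0) + e^(−4.490) = 1.000 + 0.01122 = 1.011.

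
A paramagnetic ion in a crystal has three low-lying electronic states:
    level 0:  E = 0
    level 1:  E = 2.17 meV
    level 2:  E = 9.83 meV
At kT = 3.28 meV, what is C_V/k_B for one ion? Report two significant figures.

0.33

Eᵢ/kT = 0, 0.6616, 2.997.
Z = Σ e^(−Eᵢ/kT) = e^(−0) + e^(−0.6616) + e^(−2.997) = 1.000 + 0.5160 + 0.04994 = 1.566.
⟨E⟩ = 1.028 meV, ⟨E²⟩ = 4.633 meV².
C_V/k_B = (⟨E²⟩ − ⟨E⟩²)/(kT)² = (4.633 − 1.057)/10.76 = 0.33.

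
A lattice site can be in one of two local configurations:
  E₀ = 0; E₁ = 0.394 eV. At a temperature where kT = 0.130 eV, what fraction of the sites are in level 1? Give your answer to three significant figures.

Eᵢ/kT = 0, 3.0308.
Z = Σ e^(−Eᵢ/kT) = e^(−0) + e^(−3.0308) = 1.0000 + 0.048277 = 1.0483.
P₁ = e^(−E₁/kT) / Z = 0.048277/1.0483 = 0.0461.

0.0461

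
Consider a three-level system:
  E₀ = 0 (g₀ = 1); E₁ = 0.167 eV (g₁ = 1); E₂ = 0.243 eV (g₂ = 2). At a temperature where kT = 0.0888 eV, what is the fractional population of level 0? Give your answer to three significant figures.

Eᵢ/kT = 0, 1.8806, 2.7365.
Z = Σ gᵢe^(−Eᵢ/kT) = 1·e^(−0) + 1·e^(−1.8806) + 2·e^(−2.7365) = 1.0000 + 0.15250 + 0.12959 = 1.2821.
P₀ = g₀ e^(−E₀/kT) / Z = 1.0000/1.2821 = 0.780.

0.780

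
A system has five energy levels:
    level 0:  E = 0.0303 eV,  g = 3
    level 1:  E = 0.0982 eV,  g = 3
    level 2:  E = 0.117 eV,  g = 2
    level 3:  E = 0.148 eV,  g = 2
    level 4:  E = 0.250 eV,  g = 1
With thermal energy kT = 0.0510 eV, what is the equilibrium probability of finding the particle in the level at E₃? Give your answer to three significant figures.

0.0455

Eᵢ/kT = 0.59412, 1.9255, 2.2941, 2.9020, 4.9020.
Z = Σ gᵢe^(−Eᵢ/kT) = 3·e^(−0.59412) + 3·e^(−1.9255) + 2·e^(−2.2941) + 2·e^(−2.9020) + 1·e^(−4.9020) = 1.6561 + 0.43741 + 0.20170 + 0.10983 + 0.0074317 = 2.4125.
P₃ = g₃ e^(−E₃/kT) / Z = 0.10983/2.4125 = 0.0455.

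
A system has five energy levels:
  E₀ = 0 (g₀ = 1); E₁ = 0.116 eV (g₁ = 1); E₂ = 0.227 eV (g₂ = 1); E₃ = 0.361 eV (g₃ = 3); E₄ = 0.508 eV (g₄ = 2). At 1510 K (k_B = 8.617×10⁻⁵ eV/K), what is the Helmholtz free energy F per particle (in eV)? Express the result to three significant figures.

k_BT = 8.617×10⁻⁵ × 1510 K = 0.13012 eV.
Eᵢ/kT = 0, 0.89148, 1.7445, 2.7744, 3.9041.
Z = Σ gᵢe^(−Eᵢ/kT) = 1·e^(−0) + 1·e^(−0.89148) + 1·e^(−1.7445) + 3·e^(−2.7744) + 2·e^(−3.9041) = 1.0000 + 0.41005 + 0.17473 + 0.18716 + 0.040318 = 1.8123.
F = −kT ln Z = −0.13012 × ln(1.8123) = −0.13012 × 0.59460 = -0.0774 eV.

-0.0774 eV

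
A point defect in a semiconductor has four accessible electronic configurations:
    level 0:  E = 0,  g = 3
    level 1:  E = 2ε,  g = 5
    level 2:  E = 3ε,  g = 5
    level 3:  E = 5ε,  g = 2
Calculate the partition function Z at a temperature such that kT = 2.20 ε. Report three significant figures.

Eᵢ/kT = 0, 0.90909, 1.3636, 2.2727.
Z = Σ gᵢe^(−Eᵢ/kT) = 3·e^(−0) + 5·e^(−0.90909) + 5·e^(−1.3636) + 2·e^(−2.2727) = 3.0000 + 2.0145 + 1.2787 + 0.20607 = 6.4993.

Z = 6.50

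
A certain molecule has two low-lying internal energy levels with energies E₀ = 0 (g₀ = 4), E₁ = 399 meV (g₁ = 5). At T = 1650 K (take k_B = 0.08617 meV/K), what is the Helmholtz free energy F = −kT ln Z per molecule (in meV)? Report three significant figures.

k_BT = 0.08617 × 1650 K = 142.18 meV.
Eᵢ/kT = 0, 2.8063.
Z = Σ gᵢe^(−Eᵢ/kT) = 4·e^(−0) + 5·e^(−2.8063) = 4.0000 + 0.30214 = 4.3021.
F = −kT ln Z = −142.18 × ln(4.3021) = −142.18 × 1.4591 = -207 meV.

-207 meV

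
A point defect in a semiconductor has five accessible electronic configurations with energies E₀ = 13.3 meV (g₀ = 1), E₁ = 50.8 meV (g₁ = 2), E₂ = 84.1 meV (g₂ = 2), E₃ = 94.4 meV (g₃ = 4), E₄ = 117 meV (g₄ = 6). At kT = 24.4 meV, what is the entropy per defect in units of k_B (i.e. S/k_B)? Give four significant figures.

1.601

Eᵢ/kT = 0.545082, 2.08197, 3.44672, 3.86885, 4.79508.
Z = Σ gᵢe^(−Eᵢ/kT) = 1·e^(−0.545082) + 2·e^(−2.08197) + 2·e^(−3.44672) + 4·e^(−3.86885) + 6·e^(−4.79508) = 0.579794 + 0.249369 + 0.0636999 + 0.0835295 + 0.0496220 = 1.02601.
⟨E⟩ = Σ EᵢPᵢ = 38.4278 meV.
S/k_B = ln Z + ⟨E⟩/kT = ln(1.02601) + 38.4278/24.4 = 0.0256775 + 1.57491 = 1.601.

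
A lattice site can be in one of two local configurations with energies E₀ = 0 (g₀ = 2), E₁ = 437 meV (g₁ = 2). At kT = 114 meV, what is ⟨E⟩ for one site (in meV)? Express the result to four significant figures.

Eᵢ/kT = 0, 3.83333.
Z = Σ gᵢe^(−Eᵢ/kT) = 2·e^(−0) + 2·e^(−3.83333) = 2.00000 + 0.0432749 = 2.04327.
⟨E⟩ = Σ Eᵢ gᵢe^(−Eᵢ/kT) / Z = (0·2.00000 + 437·0.0432749) / 2.04327 = 9.255 meV.

9.255 meV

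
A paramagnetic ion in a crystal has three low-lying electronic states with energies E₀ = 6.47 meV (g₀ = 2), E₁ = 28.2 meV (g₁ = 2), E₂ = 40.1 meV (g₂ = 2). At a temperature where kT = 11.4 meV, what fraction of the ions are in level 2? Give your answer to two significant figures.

0.044

Eᵢ/kT = 0.5675, 2.474, 3.518.
Z = Σ gᵢe^(−Eᵢ/kT) = 2·e^(−0.5675) + 2·e^(−2.474) + 2·e^(−3.518) = 1.134 + 0.1685 + 0.05932 = 1.362.
P₂ = g₂ e^(−E₂/kT) / Z = 0.05932/1.362 = 0.044.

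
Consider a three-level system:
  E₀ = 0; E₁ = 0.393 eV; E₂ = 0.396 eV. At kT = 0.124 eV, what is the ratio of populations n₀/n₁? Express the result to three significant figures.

n₀/n₁ = exp[−(E₀−E₁)/kT] = exp(−(-0.393 eV)/(0.124 eV)) = exp(3.1694) = 23.8.

23.8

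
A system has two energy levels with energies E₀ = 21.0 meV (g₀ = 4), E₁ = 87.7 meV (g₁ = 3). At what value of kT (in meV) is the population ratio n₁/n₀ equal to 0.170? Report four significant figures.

44.94 meV

n₁/n₀ = (g₁/g₀) exp[−(E₁−E₀)/kT] = 0.170.
⇒ (E₁−E₀)/kT = ln((3/4)/0.170) = ln(4.41176) = 1.48427.
kT = 66.7 meV / 1.48427 = 44.94 meV.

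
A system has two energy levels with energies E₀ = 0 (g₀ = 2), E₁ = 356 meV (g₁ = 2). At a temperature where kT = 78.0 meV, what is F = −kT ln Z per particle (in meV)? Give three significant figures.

-54.9 meV

Eᵢ/kT = 0, 4.5641.
Z = Σ gᵢe^(−Eᵢ/kT) = 2·e^(−0) + 2·e^(−4.5641) = 2.0000 + 0.020839 = 2.0208.
F = −kT ln Z = −78.0 × ln(2.0208) = −78.0 × 0.70349 = -54.9 meV.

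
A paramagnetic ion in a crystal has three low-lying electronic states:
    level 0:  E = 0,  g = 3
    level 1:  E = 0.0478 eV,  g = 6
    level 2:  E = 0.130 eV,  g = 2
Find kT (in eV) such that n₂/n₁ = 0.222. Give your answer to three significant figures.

n₂/n₁ = (g₂/g₁) exp[−(E₂−E₁)/kT] = 0.222.
⇒ (E₂−E₁)/kT = ln((2/6)/0.222) = ln(1.5015) = 0.40646.
kT = 0.0822 eV / 0.40646 = 0.202 eV.

0.202 eV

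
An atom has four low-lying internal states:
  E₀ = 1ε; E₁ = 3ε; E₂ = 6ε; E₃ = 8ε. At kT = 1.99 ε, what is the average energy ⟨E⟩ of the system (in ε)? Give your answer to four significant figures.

Eᵢ/kT = 0.502513, 1.50754, 3.01508, 4.02010.
Z = Σ e^(−Eᵢ/kT) = e^(−0.502513) + e^(−1.50754) + e^(−3.01508) + e^(−4.02010) = 0.605008 + 0.221454 + 0.0490419 + 0.0179512 = 0.893455.
⟨E⟩ = Σ Eᵢ e^(−Eᵢ/kT) / Z = (1·0.605008 + 3·0.221454 + 6·0.0490419 + 8·0.0179512) / 0.893455 = 1.911 ε.

1.911 ε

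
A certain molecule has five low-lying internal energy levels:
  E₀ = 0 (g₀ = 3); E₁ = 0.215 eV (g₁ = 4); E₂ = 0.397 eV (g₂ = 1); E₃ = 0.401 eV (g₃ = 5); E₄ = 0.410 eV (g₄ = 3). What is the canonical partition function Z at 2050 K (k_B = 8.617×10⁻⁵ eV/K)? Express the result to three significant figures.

k_BT = 8.617×10⁻⁵ × 2050 K = 0.17665 eV.
Eᵢ/kT = 0, 1.2171, 2.2474, 2.2700, 2.3210.
Z = Σ gᵢe^(−Eᵢ/kT) = 3·e^(−0) + 4·e^(−1.2171) + 1·e^(−2.2474) + 5·e^(−2.2700) + 3·e^(−2.3210) = 3.0000 + 1.1844 + 0.10567 + 0.51656 + 0.29453 = 5.1012.

Z = 5.10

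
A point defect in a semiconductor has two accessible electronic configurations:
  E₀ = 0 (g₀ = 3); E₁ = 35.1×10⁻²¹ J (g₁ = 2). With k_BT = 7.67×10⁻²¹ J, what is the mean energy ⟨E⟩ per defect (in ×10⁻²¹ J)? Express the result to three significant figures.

Eᵢ/kT = 0, 4.5763.
Z = Σ gᵢe^(−Eᵢ/kT) = 3·e^(−0) + 2·e^(−4.5763) = 3.0000 + 0.020586 = 3.0206.
⟨E⟩ = Σ Eᵢ gᵢe^(−Eᵢ/kT) / Z = (0·3.0000 + 35.1·0.020586) / 3.0206 = 0.239 ×10⁻²¹ J.

0.239 ×10⁻²¹ J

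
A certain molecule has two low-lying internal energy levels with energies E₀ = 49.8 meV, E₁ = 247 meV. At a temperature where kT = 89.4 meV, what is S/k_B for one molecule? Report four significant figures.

Eᵢ/kT = 0.557047, 2.76286.
Z = Σ e^(−Eᵢ/kT) = e^(−0.557047) + e^(−2.76286) = 0.572898 + 0.0631110 = 0.636009.
⟨E⟩ = Σ EᵢPᵢ = 69.3681 meV.
S/k_B = ln Z + ⟨E⟩/kT = ln(0.636009) + 69.3681/89.4 = -0.452543 + 0.775930 = 0.3234.

0.3234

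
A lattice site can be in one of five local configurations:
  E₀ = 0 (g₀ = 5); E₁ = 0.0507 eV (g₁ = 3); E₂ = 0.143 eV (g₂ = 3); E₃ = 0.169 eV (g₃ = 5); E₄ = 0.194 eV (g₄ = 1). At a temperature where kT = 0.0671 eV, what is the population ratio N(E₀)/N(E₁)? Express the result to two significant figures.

3.5

n₀/n₁ = (g₀/g₁) exp[−(E₀−E₁)/kT] = (5/3) × exp(−(-0.0507 eV)/(0.0671 eV)) = (5/3) × exp(0.7556) = 3.5.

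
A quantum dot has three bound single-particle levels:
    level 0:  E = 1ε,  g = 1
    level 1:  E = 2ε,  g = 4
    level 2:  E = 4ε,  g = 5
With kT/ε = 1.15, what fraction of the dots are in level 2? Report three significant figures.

0.121

Eᵢ/kT = 0.86957, 1.7391, 3.4783.
Z = Σ gᵢe^(−Eᵢ/kT) = 1·e^(−0.86957) + 4·e^(−1.7391) + 5·e^(−3.4783) = 0.41913 + 0.70271 + 0.15430 = 1.2761.
P₂ = g₂ e^(−E₂/kT) / Z = 0.15430/1.2761 = 0.121.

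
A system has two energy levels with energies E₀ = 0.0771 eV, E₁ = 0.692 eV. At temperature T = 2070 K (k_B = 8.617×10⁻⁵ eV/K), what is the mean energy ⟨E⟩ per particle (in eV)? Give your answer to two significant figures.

k_BT = 8.617×10⁻⁵ × 2070 K = 0.1784 eV.
Eᵢ/kT = 0.4322, 3.879.
Z = Σ e^(−Eᵢ/kT) = e^(−0.4322) + e^(−3.879) = 0.6491 + 0.02067 = 0.6698.
⟨E⟩ = Σ Eᵢ e^(−Eᵢ/kT) / Z = (0.0771·0.6491 + 0.692·0.02067) / 0.6698 = 0.096 eV.

0.096 eV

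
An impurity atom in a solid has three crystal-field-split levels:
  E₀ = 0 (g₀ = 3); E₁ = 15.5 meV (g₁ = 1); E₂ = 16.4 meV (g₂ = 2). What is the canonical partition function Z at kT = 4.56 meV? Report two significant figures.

Eᵢ/kT = 0, 3.399, 3.596.
Z = Σ gᵢe^(−Eᵢ/kT) = 3·e^(−0) + 1·e^(−3.399) + 2·e^(−3.596) = 3.000 + 0.03341 + 0.05487 = 3.088.

Z = 3.1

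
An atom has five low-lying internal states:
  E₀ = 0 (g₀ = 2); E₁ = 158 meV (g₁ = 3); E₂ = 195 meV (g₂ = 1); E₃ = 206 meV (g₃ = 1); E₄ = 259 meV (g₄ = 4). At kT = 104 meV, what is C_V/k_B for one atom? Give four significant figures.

0.8901

Eᵢ/kT = 0, 1.51923, 1.87500, 1.98077, 2.49038.
Z = Σ gᵢe^(−Eᵢ/kT) = 2·e^(−0) + 3·e^(−1.51923) + 1·e^(−1.87500) + 1·e^(−1.98077) + 4·e^(−2.49038) = 2.00000 + 0.656641 + 0.153355 + 0.137963 + 0.331514 = 3.27947.
⟨E⟩ = 75.6025 meV, ⟨E²⟩ = 15342.9 meV².
C_V/k_B = (⟨E²⟩ − ⟨E⟩²)/(kT)² = (15342.9 − 5715.74)/10816.0 = 0.8901.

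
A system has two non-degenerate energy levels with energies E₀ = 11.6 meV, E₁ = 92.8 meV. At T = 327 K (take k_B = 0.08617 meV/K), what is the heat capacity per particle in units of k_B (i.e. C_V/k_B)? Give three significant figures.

k_BT = 0.08617 × 327 K = 28.178 meV.
Eᵢ/kT = 0.41167, 3.2933.
Z = Σ e^(−Eᵢ/kT) = e^(−0.41167) + e^(−3.2933) = 0.66254 + 0.037131 = 0.69967.
⟨E⟩ = 15.909 meV, ⟨E²⟩ = 584.44 meV².
C_V/k_B = (⟨E²⟩ − ⟨E⟩²)/(kT)² = (584.44 − 253.10)/794.00 = 0.417.

0.417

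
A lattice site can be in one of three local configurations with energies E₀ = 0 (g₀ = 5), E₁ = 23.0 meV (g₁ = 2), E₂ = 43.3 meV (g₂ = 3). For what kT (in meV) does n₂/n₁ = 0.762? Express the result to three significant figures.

30.0 meV

n₂/n₁ = (g₂/g₁) exp[−(E₂−E₁)/kT] = 0.762.
⇒ (E₂−E₁)/kT = ln((3/2)/0.762) = ln(1.9685) = 0.67727.
kT = 20.3 meV / 0.67727 = 30.0 meV.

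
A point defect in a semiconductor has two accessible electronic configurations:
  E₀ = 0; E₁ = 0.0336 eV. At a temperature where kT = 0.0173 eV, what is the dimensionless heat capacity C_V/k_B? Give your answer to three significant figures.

Eᵢ/kT = 0, 1.9422.
Z = Σ e^(−Eᵢ/kT) = e^(−0) + e^(−1.9422) = 1.0000 + 0.14339 = 1.1434.
⟨E⟩ = 0.0042137 eV, ⟨E²⟩ = 0.00014158 eV².
C_V/k_B = (⟨E²⟩ − ⟨E⟩²)/(kT)² = (0.00014158 − 0.000017755)/0.00029929 = 0.414.

0.414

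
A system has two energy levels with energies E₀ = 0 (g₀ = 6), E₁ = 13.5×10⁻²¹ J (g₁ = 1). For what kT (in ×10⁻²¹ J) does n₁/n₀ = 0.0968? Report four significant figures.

n₁/n₀ = (g₁/g₀) exp[−(E₁−E₀)/kT] = 0.0968.
⇒ (E₁−E₀)/kT = ln((1/6)/0.0968) = ln(1.72176) = 0.543347.
kT = 13.5 ×10⁻²¹ J / 0.543347 = 24.85 ×10⁻²¹ J.

24.85 ×10⁻²¹ J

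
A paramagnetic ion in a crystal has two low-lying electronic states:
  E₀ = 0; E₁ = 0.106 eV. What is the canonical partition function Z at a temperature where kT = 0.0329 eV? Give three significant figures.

Z = 1.04

Eᵢ/kT = 0, 3.2219.
Z = Σ e^(−Eᵢ/kT) = e^(−0) + e^(−3.2219) = 1.0000 + 0.039879 = 1.0399.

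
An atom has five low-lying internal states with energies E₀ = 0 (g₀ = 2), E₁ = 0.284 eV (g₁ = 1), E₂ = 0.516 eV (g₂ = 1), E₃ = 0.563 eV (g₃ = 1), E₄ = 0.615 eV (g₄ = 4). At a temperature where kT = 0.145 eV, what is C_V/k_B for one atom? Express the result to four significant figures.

Eᵢ/kT = 0, 1.95862, 3.55862, 3.88276, 4.24138.
Z = Σ gᵢe^(−Eᵢ/kT) = 2·e^(−0) + 1·e^(−1.95862) + 1·e^(−3.55862) + 1·e^(−3.88276) + 4·e^(−4.24138) = 2.00000 + 0.141053 + 0.0284781 + 0.0205939 + 0.0575509 = 2.24768.
⟨E⟩ = 0.0452653 eV, ⟨E²⟩ = 0.0210235 eV².
C_V/k_B = (⟨E²⟩ − ⟨E⟩²)/(kT)² = (0.0210235 − 0.00204895)/0.0210250 = 0.9025.

0.9025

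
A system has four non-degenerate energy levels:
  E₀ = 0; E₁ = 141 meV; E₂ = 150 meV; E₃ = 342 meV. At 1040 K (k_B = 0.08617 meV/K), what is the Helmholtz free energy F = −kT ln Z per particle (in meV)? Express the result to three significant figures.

-31.2 meV

k_BT = 0.08617 × 1040 K = 89.617 meV.
Eᵢ/kT = 0, 1.5734, 1.6738, 3.8162.
Z = Σ e^(−Eᵢ/kT) = e^(−0) + e^(−1.5734) + e^(−1.6738) + e^(−3.8162) = 1.0000 + 0.20734 + 0.18753 + 0.022011 = 1.4169.
F = −kT ln Z = −89.617 × ln(1.4169) = −89.617 × 0.34847 = -31.2 meV.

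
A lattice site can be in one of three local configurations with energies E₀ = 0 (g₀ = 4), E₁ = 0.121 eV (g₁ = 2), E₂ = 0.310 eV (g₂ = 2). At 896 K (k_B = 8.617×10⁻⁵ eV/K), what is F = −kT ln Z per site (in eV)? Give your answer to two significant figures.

k_BT = 8.617×10⁻⁵ × 896 K = 0.07721 eV.
Eᵢ/kT = 0, 1.567, 4.015.
Z = Σ gᵢe^(−Eᵢ/kT) = 4·e^(−0) + 2·e^(−1.567) + 2·e^(−4.015) = 4.000 + 0.4173 + 0.03609 = 4.453.
F = −kT ln Z = −0.07721 × ln(4.453) = −0.07721 × 1.494 = -0.12 eV.

-0.12 eV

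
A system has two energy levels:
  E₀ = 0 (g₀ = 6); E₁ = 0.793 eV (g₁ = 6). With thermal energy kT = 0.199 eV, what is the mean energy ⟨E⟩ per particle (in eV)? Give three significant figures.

Eᵢ/kT = 0, 3.9849.
Z = Σ gᵢe^(−Eᵢ/kT) = 6·e^(−0) + 6·e^(−3.9849) = 6.0000 + 0.11157 = 6.1116.
⟨E⟩ = Σ Eᵢ gᵢe^(−Eᵢ/kT) / Z = (0·6.0000 + 0.793·0.11157) / 6.1116 = 0.0145 eV.

0.0145 eV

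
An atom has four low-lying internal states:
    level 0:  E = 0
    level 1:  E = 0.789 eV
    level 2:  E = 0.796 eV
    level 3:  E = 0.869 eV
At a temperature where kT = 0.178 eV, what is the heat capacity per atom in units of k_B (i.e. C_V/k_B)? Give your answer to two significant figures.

0.60

Eᵢ/kT = 0, 4.433, 4.472, 4.882.
Z = Σ e^(−Eᵢ/kT) = e^(−0) + e^(−4.433) + e^(−4.472) + e^(−4.882) = 1.000 + 0.01188 + 0.01142 + 0.007582 = 1.031.
⟨E⟩ = 0.02430 eV, ⟨E²⟩ = 0.01974 eV².
C_V/k_B = (⟨E²⟩ − ⟨E⟩²)/(kT)² = (0.01974 − 0.0005905)/0.03168 = 0.60.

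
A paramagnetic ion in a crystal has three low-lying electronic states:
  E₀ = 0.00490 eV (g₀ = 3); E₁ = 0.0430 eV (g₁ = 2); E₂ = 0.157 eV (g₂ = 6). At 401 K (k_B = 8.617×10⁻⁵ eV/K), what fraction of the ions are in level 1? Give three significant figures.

0.178

k_BT = 8.617×10⁻⁵ × 401 K = 0.034554 eV.
Eᵢ/kT = 0.14181, 1.2444, 4.5436.
Z = Σ gᵢe^(−Eᵢ/kT) = 3·e^(−0.14181) + 2·e^(−1.2444) + 6·e^(−4.5436) = 2.6034 + 0.57623 + 0.063810 = 3.2434.
P₁ = g₁ e^(−E₁/kT) / Z = 0.57623/3.2434 = 0.178.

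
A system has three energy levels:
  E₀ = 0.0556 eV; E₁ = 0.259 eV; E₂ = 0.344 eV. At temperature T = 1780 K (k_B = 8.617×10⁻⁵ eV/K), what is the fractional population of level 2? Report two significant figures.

0.11

k_BT = 8.617×10⁻⁵ × 1780 K = 0.1534 eV.
Eᵢ/kT = 0.3625, 1.688, 2.243.
Z = Σ e^(−Eᵢ/kT) = e^(−0.3625) + e^(−1.688) + e^(−2.243) = 0.6959 + 0.1849 + 0.1061 = 0.9869.
P₂ = e^(−E₂/kT) / Z = 0.1061/0.9869 = 0.11.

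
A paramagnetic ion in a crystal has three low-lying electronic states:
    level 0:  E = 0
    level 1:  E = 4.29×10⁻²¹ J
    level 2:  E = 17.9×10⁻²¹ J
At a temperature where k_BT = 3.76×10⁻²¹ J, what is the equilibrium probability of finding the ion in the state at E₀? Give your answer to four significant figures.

Eᵢ/kT = 0, 1.14096, 4.76064.
Z = Σ e^(−Eᵢ/kT) = e^(−0) + e^(−1.14096) + e^(−4.76064) = 1.00000 + 0.319512 + 0.00856013 = 1.32807.
P₀ = e^(−E₀/kT) / Z = 1.00000/1.32807 = 0.7530.

0.7530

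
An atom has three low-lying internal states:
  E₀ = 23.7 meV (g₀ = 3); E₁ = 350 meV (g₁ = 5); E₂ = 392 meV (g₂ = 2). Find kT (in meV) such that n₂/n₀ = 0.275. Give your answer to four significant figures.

415.9 meV

n₂/n₀ = (g₂/g₀) exp[−(E₂−E₀)/kT] = 0.275.
⇒ (E₂−E₀)/kT = ln((2/3)/0.275) = ln(2.42424) = 0.885518.
kT = 368.3 meV / 0.885518 = 415.9 meV.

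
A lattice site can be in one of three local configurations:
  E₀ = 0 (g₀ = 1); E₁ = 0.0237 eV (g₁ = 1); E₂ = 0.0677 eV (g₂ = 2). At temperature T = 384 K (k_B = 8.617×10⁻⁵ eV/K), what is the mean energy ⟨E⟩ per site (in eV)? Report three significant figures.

k_BT = 8.617×10⁻⁵ × 384 K = 0.033089 eV.
Eᵢ/kT = 0, 0.71625, 2.0460.
Z = Σ gᵢe^(−Eᵢ/kT) = 1·e^(−0) + 1·e^(−0.71625) + 2·e^(−2.0460) = 1.0000 + 0.48858 + 0.25850 = 1.7471.
⟨E⟩ = Σ Eᵢ gᵢe^(−Eᵢ/kT) / Z = (0·1.0000 + 0.0237·0.48858 + 0.0677·0.25850) / 1.7471 = 0.0166 eV.

0.0166 eV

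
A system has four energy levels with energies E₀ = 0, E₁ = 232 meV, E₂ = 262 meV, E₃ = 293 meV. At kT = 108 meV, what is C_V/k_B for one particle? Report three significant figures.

Eᵢ/kT = 0, 2.1481, 2.4259, 2.7130.
Z = Σ e^(−Eᵢ/kT) = e^(−0) + e^(−2.1481) + e^(−2.4259) + e^(−2.7130) = 1.0000 + 0.11671 + 0.088399 + 0.066337 = 1.2714.
⟨E⟩ = 54.801 meV, ⟨E²⟩ = 14193 meV².
C_V/k_B = (⟨E²⟩ − ⟨E⟩²)/(kT)² = (14193 − 3003.1)/11664 = 0.959.

0.959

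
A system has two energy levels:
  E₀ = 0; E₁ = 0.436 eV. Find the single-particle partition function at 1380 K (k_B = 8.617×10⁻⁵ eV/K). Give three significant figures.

Z = 1.03

k_BT = 8.617×10⁻⁵ × 1380 K = 0.11891 eV.
Eᵢ/kT = 0, 3.6666.
Z = Σ e^(−Eᵢ/kT) = e^(−0) + e^(−3.6666) = 1.0000 + 0.025563 = 1.0256.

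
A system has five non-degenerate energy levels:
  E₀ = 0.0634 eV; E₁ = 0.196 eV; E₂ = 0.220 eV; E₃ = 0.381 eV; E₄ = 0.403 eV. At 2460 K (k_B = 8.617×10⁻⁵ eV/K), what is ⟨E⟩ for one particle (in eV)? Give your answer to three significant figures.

k_BT = 8.617×10⁻⁵ × 2460 K = 0.21198 eV.
Eᵢ/kT = 0.29908, 0.92462, 1.0378, 1.7973, 1.9011.
Z = Σ e^(−Eᵢ/kT) = e^(−0.29908) + e^(−0.92462) + e^(−1.0378) + e^(−1.7973) + e^(−1.9011) = 0.74150 + 0.39668 + 0.35423 + 0.16575 + 0.14940 = 1.8076.
⟨E⟩ = Σ Eᵢ e^(−Eᵢ/kT) / Z = (0.0634·0.74150 + 0.196·0.39668 + 0.220·0.35423 + 0.381·0.16575 + 0.403·0.14940) / 1.8076 = 0.180 eV.

0.180 eV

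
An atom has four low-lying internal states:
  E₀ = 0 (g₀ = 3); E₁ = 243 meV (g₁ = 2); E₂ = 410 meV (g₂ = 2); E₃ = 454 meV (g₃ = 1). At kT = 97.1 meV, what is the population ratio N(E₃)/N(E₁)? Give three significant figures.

n₃/n₁ = (g₃/g₁) exp[−(E₃−E₁)/kT] = (1/2) × exp(−(211 meV)/(97.1 meV)) = (1/2) × exp(-2.1730) = 0.0569.

0.0569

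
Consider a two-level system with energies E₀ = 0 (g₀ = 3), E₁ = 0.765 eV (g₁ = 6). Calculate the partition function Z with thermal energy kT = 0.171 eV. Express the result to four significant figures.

Eᵢ/kT = 0, 4.47368.
Z = Σ gᵢe^(−Eᵢ/kT) = 3·e^(−0) + 6·e^(−4.47368) = 3.00000 + 0.0684316 = 3.06843.

Z = 3.068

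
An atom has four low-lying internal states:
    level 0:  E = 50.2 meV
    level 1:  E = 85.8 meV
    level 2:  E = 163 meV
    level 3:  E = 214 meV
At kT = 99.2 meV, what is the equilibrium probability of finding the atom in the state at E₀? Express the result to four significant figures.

Eᵢ/kT = 0.506048, 0.864919, 1.64315, 2.15726.
Z = Σ e^(−Eᵢ/kT) = e^(−0.506048) + e^(−0.864919) + e^(−1.64315) + e^(−2.15726) = 0.602873 + 0.421086 + 0.193370 + 0.115642 = 1.33297.
P₀ = e^(−E₀/kT) / Z = 0.602873/1.33297 = 0.4523.

0.4523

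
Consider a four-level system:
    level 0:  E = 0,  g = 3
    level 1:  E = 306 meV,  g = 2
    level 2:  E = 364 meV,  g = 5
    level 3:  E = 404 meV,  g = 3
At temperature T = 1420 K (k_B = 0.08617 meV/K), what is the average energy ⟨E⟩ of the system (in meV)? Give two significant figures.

53 meV

k_BT = 0.08617 × 1420 K = 122.4 meV.
Eᵢ/kT = 0, 2.500, 2.974, 3.301.
Z = Σ gᵢe^(−Eᵢ/kT) = 3·e^(−0) + 2·e^(−2.500) + 5·e^(−2.974) + 3·e^(−3.301) = 3.000 + 0.1642 + 0.2555 + 0.1105 = 3.530.
⟨E⟩ = Σ Eᵢ gᵢe^(−Eᵢ/kT) / Z = (0·3.000 + 306·0.1642 + 364·0.2555 + 404·0.1105) / 3.530 = 53 meV.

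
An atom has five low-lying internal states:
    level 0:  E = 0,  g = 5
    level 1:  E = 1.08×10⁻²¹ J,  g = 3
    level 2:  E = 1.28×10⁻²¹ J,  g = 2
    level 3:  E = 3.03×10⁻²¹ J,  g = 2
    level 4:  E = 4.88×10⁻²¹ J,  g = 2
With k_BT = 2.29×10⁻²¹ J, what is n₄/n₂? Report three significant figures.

n₄/n₂ = (g₄/g₂) exp[−(E₄−E₂)/kT] = (2/2) × exp(−(3.60 ×10⁻²¹ J)/(2.29 ×10⁻²¹ J)) = (2/2) × exp(-1.5721) = 0.208.

0.208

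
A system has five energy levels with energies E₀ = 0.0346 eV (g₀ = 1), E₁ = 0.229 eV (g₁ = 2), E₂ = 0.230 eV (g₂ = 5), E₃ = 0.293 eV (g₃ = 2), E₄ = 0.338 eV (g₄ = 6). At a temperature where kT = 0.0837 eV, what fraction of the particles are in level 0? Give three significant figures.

0.518

Eᵢ/kT = 0.41338, 2.7360, 2.7479, 3.5006, 4.0382.
Z = Σ gᵢe^(−Eᵢ/kT) = 1·e^(−0.41338) + 2·e^(−2.7360) + 5·e^(−2.7479) + 2·e^(−3.5006) + 6·e^(−4.0382) = 0.66141 + 0.12966 + 0.32031 + 0.060359 + 0.10578 = 1.2775.
P₀ = g₀ e^(−E₀/kT) / Z = 0.66141/1.2775 = 0.518.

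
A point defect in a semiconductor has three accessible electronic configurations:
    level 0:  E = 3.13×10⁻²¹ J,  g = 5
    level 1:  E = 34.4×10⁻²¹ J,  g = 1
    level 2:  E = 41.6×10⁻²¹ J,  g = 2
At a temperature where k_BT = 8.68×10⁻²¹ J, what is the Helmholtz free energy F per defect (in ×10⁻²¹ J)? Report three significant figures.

-10.9 ×10⁻²¹ J

Eᵢ/kT = 0.36060, 3.9631, 4.7926.
Z = Σ gᵢe^(−Eᵢ/kT) = 5·e^(−0.36060) + 1·e^(−3.9631) + 2·e^(−4.7926) = 3.4863 + 0.019004 + 0.016582 = 3.5219.
F = −kT ln Z = −8.68 × ln(3.5219) = −8.68 × 1.2590 = -10.9 ×10⁻²¹ J.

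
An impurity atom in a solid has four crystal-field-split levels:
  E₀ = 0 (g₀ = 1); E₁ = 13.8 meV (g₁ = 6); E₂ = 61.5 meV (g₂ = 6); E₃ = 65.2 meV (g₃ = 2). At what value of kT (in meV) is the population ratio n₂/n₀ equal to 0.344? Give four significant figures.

21.51 meV

n₂/n₀ = (g₂/g₀) exp[−(E₂−E₀)/kT] = 0.344.
⇒ (E₂−E₀)/kT = ln((6/1)/0.344) = ln(17.4419) = 2.85888.
kT = 61.5 meV / 2.85888 = 21.51 meV.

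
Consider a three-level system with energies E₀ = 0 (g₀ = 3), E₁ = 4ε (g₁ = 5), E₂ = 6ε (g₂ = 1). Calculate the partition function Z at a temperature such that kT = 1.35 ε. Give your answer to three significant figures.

Z = 3.27

Eᵢ/kT = 0, 2.9630, 4.4444.
Z = Σ gᵢe^(−Eᵢ/kT) = 3·e^(−0) + 5·e^(−2.9630) + 1·e^(−4.4444) = 3.0000 + 0.25832 + 0.011744 = 3.2701.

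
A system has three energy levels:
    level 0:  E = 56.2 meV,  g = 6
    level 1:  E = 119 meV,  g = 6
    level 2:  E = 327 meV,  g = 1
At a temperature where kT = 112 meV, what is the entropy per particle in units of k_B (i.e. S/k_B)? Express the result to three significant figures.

2.48

Eᵢ/kT = 0.50179, 1.0625, 2.9196.
Z = Σ gᵢe^(−Eᵢ/kT) = 6·e^(−0.50179) + 6·e^(−1.0625) + 1·e^(−2.9196) = 3.6327 + 2.0735 + 0.053955 = 5.7602.
⟨E⟩ = Σ EᵢPᵢ = 81.342 meV.
S/k_B = ln Z + ⟨E⟩/kT = ln(5.7602) + 81.342/112 = 1.7510 + 0.72627 = 2.48.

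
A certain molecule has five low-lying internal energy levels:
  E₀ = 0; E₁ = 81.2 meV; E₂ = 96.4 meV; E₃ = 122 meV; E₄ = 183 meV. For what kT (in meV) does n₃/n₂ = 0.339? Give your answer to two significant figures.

n₃/n₂ = exp[−(E₃−E₂)/kT] = 0.339.
⇒ (E₃−E₂)/kT = ln(1/0.339) = ln(2.950) = 1.082.
kT = 25.6 meV / 1.082 = 24 meV.

24 meV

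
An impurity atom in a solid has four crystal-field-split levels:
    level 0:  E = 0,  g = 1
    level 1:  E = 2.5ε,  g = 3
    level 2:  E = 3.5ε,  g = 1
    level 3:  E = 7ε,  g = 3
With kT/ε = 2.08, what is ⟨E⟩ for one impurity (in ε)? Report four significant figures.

1.657 ε

Eᵢ/kT = 0, 1.20192, 1.68269, 3.36538.
Z = Σ gᵢe^(−Eᵢ/kT) = 1·e^(−0) + 3·e^(−1.20192) + 1·e^(−1.68269) + 3·e^(−3.36538) = 1.00000 + 0.901849 + 0.185873 + 0.103647 = 2.19137.
⟨E⟩ = Σ Eᵢ gᵢe^(−Eᵢ/kT) / Z = (0·1.00000 + 2.5·0.901849 + 3.5·0.185873 + 7·0.103647) / 2.19137 = 1.657 ε.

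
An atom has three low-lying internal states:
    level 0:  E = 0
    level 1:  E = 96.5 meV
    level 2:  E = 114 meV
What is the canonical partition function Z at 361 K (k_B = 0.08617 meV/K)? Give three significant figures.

k_BT = 0.08617 × 361 K = 31.107 meV.
Eᵢ/kT = 0, 3.1022, 3.6648.
Z = Σ e^(−Eᵢ/kT) = e^(−0) + e^(−3.1022) + e^(−3.6648) = 1.0000 + 0.044950 + 0.025609 = 1.0706.

Z = 1.07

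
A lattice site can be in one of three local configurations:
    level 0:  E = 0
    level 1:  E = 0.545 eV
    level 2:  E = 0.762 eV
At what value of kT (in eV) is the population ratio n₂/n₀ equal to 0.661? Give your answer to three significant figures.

n₂/n₀ = exp[−(E₂−E₀)/kT] = 0.661.
⇒ (E₂−E₀)/kT = ln(1/0.661) = ln(1.5129) = 0.41403.
kT = 0.762 eV / 0.41403 = 1.84 eV.

1.84 eV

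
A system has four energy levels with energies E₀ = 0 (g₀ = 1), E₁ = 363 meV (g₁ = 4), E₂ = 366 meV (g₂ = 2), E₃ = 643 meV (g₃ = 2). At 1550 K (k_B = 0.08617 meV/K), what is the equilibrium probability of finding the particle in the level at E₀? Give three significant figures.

k_BT = 0.08617 × 1550 K = 133.56 meV.
Eᵢ/kT = 0, 2.7179, 2.7403, 4.8143.
Z = Σ gᵢe^(−Eᵢ/kT) = 1·e^(−0) + 4·e^(−2.7179) + 2·e^(−2.7403) + 2·e^(−4.8143) = 1.0000 + 0.26405 + 0.12910 + 0.016226 = 1.4094.
P₀ = g₀ e^(−E₀/kT) / Z = 1.0000/1.4094 = 0.710.

0.710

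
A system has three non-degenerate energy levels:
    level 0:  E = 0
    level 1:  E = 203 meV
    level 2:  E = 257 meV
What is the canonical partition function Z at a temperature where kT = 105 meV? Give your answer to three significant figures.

Eᵢ/kT = 0, 1.9333, 2.4476.
Z = Σ e^(−Eᵢ/kT) = e^(−0) + e^(−1.9333) + e^(−2.4476) = 1.0000 + 0.14467 + 0.086501 = 1.2312.

Z = 1.23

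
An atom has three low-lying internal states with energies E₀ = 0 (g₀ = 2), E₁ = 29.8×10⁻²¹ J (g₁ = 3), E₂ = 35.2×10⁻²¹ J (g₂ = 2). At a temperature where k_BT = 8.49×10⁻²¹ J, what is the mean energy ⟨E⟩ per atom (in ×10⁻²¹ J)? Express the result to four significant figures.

1.785 ×10⁻²¹ J

Eᵢ/kT = 0, 3.51001, 4.14605.
Z = Σ gᵢe^(−Eᵢ/kT) = 2·e^(−0) + 3·e^(−3.51001) + 2·e^(−4.14605) = 2.00000 + 0.0896898 + 0.0316536 = 2.12134.
⟨E⟩ = Σ Eᵢ gᵢe^(−Eᵢ/kT) / Z = (0·2.00000 + 29.8·0.0896898 + 35.2·0.0316536) / 2.12134 = 1.785 ×10⁻²¹ J.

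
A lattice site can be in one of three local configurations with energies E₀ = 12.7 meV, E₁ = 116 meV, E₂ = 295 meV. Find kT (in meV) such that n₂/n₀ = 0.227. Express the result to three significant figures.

n₂/n₀ = exp[−(E₂−E₀)/kT] = 0.227.
⇒ (E₂−E₀)/kT = ln(1/0.227) = ln(4.4053) = 1.4828.
kT = 282.3 meV / 1.4828 = 190 meV.

190 meV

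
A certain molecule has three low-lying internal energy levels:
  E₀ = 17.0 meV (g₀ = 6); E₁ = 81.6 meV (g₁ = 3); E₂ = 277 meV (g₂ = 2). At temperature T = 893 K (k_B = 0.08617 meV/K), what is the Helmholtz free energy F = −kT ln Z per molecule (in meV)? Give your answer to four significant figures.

-136.6 meV

k_BT = 0.08617 × 893 K = 76.9498 meV.
Eᵢ/kT = 0.220923, 1.06043, 3.59975.
Z = Σ gᵢe^(−Eᵢ/kT) = 6·e^(−0.220923) + 3·e^(−1.06043) + 2·e^(−3.59975) = 4.81067 + 1.03892 + 0.0546611 = 5.90425.
F = −kT ln Z = −76.9498 × ln(5.90425) = −76.9498 × 1.77567 = -136.6 meV.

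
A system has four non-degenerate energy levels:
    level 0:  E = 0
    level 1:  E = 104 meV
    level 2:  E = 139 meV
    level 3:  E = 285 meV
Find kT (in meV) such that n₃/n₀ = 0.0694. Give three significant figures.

107 meV

n₃/n₀ = exp[−(E₃−E₀)/kT] = 0.0694.
⇒ (E₃−E₀)/kT = ln(1/0.0694) = ln(14.409) = 2.6679.
kT = 285 meV / 2.6679 = 107 meV.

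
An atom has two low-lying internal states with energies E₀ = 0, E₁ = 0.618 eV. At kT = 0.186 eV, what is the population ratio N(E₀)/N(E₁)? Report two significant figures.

28

n₀/n₁ = exp[−(E₀−E₁)/kT] = exp(−(-0.618 eV)/(0.186 eV)) = exp(3.323) = 28.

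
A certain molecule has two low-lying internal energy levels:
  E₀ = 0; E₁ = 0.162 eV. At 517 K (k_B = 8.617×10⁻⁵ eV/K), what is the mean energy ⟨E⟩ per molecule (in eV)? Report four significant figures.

k_BT = 8.617×10⁻⁵ × 517 K = 0.0445499 eV.
Eᵢ/kT = 0, 3.63637.
Z = Σ e^(−Eᵢ/kT) = e^(−0) + e^(−3.63637) = 1.00000 + 0.0263478 = 1.02635.
⟨E⟩ = Σ Eᵢ e^(−Eᵢ/kT) / Z = (0·1.00000 + 0.162·0.0263478) / 1.02635 = 0.004159 eV.

0.004159 eV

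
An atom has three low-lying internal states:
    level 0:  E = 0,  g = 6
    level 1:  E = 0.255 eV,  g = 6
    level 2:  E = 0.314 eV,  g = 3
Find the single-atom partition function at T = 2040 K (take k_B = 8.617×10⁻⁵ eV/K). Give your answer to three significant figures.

Z = 7.91

k_BT = 8.617×10⁻⁵ × 2040 K = 0.17579 eV.
Eᵢ/kT = 0, 1.4506, 1.7862.
Z = Σ gᵢe^(−Eᵢ/kT) = 6·e^(−0) + 6·e^(−1.4506) + 3·e^(−1.7862) = 6.0000 + 1.4066 + 0.50279 = 7.9094.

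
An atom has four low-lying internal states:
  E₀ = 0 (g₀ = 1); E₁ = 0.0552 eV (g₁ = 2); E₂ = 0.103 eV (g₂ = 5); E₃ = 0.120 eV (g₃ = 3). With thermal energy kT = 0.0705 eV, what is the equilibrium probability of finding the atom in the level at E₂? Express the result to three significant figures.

0.320

Eᵢ/kT = 0, 0.78298, 1.4610, 1.7021.
Z = Σ gᵢe^(−Eᵢ/kT) = 1·e^(−0) + 2·e^(−0.78298) + 5·e^(−1.4610) + 3·e^(−1.7021) = 1.0000 + 0.91408 + 1.1600 + 0.54690 = 3.6210.
P₂ = g₂ e^(−E₂/kT) / Z = 1.1600/3.6210 = 0.320.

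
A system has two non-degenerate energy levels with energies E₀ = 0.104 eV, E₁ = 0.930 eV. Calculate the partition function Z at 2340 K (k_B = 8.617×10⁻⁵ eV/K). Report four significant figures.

k_BT = 8.617×10⁻⁵ × 2340 K = 0.201638 eV.
Eᵢ/kT = 0.515776, 4.61223.
Z = Σ e^(−Eᵢ/kT) = e^(−0.515776) + e^(−4.61223) = 0.597037 + 0.00992965 = 0.606967.

Z = 0.6070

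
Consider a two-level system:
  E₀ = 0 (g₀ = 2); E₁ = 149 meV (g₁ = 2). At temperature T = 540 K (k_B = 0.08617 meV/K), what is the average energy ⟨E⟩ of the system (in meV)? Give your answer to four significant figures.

k_BT = 0.08617 × 540 K = 46.5318 meV.
Eᵢ/kT = 0, 3.20211.
Z = Σ gᵢe^(−Eᵢ/kT) = 2·e^(−0) + 2·e^(−3.20211) = 2.00000 + 0.0813526 = 2.08135.
⟨E⟩ = Σ Eᵢ gᵢe^(−Eᵢ/kT) / Z = (0·2.00000 + 149·0.0813526) / 2.08135 = 5.824 meV.

5.824 meV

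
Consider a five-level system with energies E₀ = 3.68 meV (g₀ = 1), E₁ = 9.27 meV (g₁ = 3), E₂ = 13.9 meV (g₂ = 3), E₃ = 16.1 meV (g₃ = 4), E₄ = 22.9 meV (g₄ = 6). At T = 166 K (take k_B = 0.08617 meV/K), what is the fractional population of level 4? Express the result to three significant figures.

k_BT = 0.08617 × 166 K = 14.304 meV.
Eᵢ/kT = 0.25727, 0.64807, 0.97176, 1.1256, 1.6010.
Z = Σ gᵢe^(−Eᵢ/kT) = 1·e^(−0.25727) + 3·e^(−0.64807) + 3·e^(−0.97176) + 4·e^(−1.1256) + 6·e^(−1.6010) = 0.77316 + 1.5692 + 1.1352 + 1.2978 + 1.2102 = 5.9856.
P₄ = g₄ e^(−E₄/kT) / Z = 1.2102/5.9856 = 0.202.

0.202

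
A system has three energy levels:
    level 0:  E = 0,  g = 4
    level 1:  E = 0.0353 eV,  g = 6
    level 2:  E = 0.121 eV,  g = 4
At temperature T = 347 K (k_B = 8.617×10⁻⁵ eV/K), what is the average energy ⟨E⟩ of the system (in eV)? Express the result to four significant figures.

k_BT = 8.617×10⁻⁵ × 347 K = 0.0299010 eV.
Eᵢ/kT = 0, 1.18056, 4.04669.
Z = Σ gᵢe^(−Eᵢ/kT) = 4·e^(−0) + 6·e^(−1.18056) + 4·e^(−4.04669) = 4.00000 + 1.84264 + 0.0699206 = 5.91256.
⟨E⟩ = Σ Eᵢ gᵢe^(−Eᵢ/kT) / Z = (0·4.00000 + 0.0353·1.84264 + 0.121·0.0699206) / 5.91256 = 0.01243 eV.

0.01243 eV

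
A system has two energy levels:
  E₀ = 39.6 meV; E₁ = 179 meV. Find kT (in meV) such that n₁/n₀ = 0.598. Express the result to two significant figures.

n₁/n₀ = exp[−(E₁−E₀)/kT] = 0.598.
⇒ (E₁−E₀)/kT = ln(1/0.598) = ln(1.672) = 0.5140.
kT = 139.4 meV / 0.5140 = 270 meV.

270 meV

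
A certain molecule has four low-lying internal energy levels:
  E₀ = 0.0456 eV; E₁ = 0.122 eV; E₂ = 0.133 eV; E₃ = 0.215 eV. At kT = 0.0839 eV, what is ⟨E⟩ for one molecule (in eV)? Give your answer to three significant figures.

0.0901 eV

Eᵢ/kT = 0.54350, 1.4541, 1.5852, 2.5626.
Z = Σ e^(−Eᵢ/kT) = e^(−0.54350) + e^(−1.4541) + e^(−1.5852) + e^(−2.5626) = 0.58071 + 0.23361 + 0.20491 + 0.077104 = 1.0963.
⟨E⟩ = Σ Eᵢ e^(−Eᵢ/kT) / Z = (0.0456·0.58071 + 0.122·0.23361 + 0.133·0.20491 + 0.215·0.077104) / 1.0963 = 0.0901 eV.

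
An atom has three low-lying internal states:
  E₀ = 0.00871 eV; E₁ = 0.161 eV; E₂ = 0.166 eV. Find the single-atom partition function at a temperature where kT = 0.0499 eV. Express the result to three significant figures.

Eᵢ/kT = 0.17455, 3.2265, 3.3267.
Z = Σ e^(−Eᵢ/kT) = e^(−0.17455) + e^(−3.2265) + e^(−3.3267) = 0.83983 + 0.039696 + 0.035911 = 0.91544.

Z = 0.915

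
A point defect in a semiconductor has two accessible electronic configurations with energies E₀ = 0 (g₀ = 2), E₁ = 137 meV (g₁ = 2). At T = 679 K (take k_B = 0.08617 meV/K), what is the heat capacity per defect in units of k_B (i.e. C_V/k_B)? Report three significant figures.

k_BT = 0.08617 × 679 K = 58.509 meV.
Eᵢ/kT = 0, 2.3415.
Z = Σ gᵢe^(−Eᵢ/kT) = 2·e^(−0) + 2·e^(−2.3415) = 2.0000 + 0.19237 = 2.1924.
⟨E⟩ = 12.021 meV, ⟨E²⟩ = 1646.9 meV².
C_V/k_B = (⟨E²⟩ − ⟨E⟩²)/(kT)² = (1646.9 − 144.50)/3423.3 = 0.439.

0.439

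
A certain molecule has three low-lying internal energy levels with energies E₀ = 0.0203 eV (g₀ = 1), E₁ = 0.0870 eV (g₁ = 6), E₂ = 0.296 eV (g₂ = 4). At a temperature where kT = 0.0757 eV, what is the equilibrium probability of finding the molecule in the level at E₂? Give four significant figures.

Eᵢ/kT = 0.268164, 1.14927, 3.91017.
Z = Σ gᵢe^(−Eᵢ/kT) = 1·e^(−0.268164) + 6·e^(−1.14927) + 4·e^(−3.91017) = 0.764782 + 1.90121 + 0.0801484 = 2.74614.
P₂ = g₂ e^(−E₂/kT) / Z = 0.0801484/2.74614 = 0.02919.

0.02919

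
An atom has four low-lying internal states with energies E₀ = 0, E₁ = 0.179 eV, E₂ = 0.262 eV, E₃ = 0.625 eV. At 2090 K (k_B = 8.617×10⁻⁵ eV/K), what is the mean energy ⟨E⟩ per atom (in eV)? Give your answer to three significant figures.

0.0898 eV

k_BT = 8.617×10⁻⁵ × 2090 K = 0.18010 eV.
Eᵢ/kT = 0, 0.99389, 1.4547, 3.4703.
Z = Σ e^(−Eᵢ/kT) = e^(−0) + e^(−0.99389) + e^(−1.4547) + e^(−3.4703) = 1.0000 + 0.37013 + 0.23347 + 0.031108 = 1.6347.
⟨E⟩ = Σ Eᵢ e^(−Eᵢ/kT) / Z = (0·1.0000 + 0.179·0.37013 + 0.262·0.23347 + 0.625·0.031108) / 1.6347 = 0.0898 eV.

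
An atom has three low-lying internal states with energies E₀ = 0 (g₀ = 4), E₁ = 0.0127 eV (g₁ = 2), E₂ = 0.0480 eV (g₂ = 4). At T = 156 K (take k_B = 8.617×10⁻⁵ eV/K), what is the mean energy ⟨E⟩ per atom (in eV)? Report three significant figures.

0.00312 eV

k_BT = 8.617×10⁻⁵ × 156 K = 0.013443 eV.
Eᵢ/kT = 0, 0.94473, 3.5706.
Z = Σ gᵢe^(−Eᵢ/kT) = 4·e^(−0) + 2·e^(−0.94473) + 4·e^(−3.5706) = 4.0000 + 0.77757 + 0.11256 = 4.8901.
⟨E⟩ = Σ Eᵢ gᵢe^(−Eᵢ/kT) / Z = (0·4.0000 + 0.0127·0.77757 + 0.0480·0.11256) / 4.8901 = 0.00312 eV.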